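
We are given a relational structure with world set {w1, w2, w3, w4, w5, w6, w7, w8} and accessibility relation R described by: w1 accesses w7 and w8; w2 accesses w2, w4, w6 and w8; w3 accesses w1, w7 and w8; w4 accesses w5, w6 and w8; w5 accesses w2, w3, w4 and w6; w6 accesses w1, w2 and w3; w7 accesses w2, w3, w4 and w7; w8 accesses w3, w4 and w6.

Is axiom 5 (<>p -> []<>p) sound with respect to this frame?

By correspondence theory, 5 is valid on a frame iff R is Euclidean.
Euclidean: no — w1 R w7 and w1 R w8, but not w7 R w8.

No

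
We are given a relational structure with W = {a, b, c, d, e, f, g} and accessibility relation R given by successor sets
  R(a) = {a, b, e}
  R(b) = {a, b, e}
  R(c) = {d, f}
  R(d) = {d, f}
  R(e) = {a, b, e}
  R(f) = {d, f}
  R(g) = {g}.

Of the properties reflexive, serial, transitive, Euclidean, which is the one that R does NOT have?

reflexive

Reflexive: no — c is not related to itself.
Serial: yes — every world has a successor (e.g. a R a).
Transitive: yes — every two-step R-path is closed by a direct edge.
Euclidean: yes — any two successors of a common world are R-related.
Only reflexive fails.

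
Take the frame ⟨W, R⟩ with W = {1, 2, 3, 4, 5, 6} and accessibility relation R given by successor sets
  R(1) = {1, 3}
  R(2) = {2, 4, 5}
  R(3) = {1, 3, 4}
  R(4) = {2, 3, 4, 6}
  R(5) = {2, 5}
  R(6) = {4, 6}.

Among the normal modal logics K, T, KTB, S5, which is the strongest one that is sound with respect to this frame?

KTB

Reflexive (axiom T): yes — every world is R-related to itself.
Symmetric (axiom B): yes — every pair in R has its reverse in R.
Euclidean (axiom 5): no — 2 R 4 and 2 R 5, but not 4 R 5.
So F validates K, T, KTB; S5 would additionally require R to be Euclidean. The strongest is KTB.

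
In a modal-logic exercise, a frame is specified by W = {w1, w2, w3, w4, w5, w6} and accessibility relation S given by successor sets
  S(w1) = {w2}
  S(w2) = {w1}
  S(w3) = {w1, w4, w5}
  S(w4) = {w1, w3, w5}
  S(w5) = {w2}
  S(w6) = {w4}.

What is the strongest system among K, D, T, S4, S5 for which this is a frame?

D

Serial (axiom D): yes — every world has a successor (e.g. w1 S w2).
Reflexive (axiom T): no — w1 is not related to itself.
Transitive (axiom 4): no — w3 S w1 and w1 S w2, but not w3 S w2.
Euclidean (axiom 5): no — w3 S w1 and w3 S w4, but not w1 S w4.
So F validates K, D; T would additionally require S to be reflexive. The strongest is D.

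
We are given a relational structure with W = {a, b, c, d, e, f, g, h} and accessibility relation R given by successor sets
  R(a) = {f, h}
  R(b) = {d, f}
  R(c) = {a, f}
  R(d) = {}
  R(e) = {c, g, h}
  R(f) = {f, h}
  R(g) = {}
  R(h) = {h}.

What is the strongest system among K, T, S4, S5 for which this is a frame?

K

Reflexive (axiom T): no — a is not related to itself.
Transitive (axiom 4): no — b R f and f R h, but not b R h.
Euclidean (axiom 5): no — a R h and a R f, but not h R f.
So F validates K; T would additionally require R to be reflexive. The strongest is K.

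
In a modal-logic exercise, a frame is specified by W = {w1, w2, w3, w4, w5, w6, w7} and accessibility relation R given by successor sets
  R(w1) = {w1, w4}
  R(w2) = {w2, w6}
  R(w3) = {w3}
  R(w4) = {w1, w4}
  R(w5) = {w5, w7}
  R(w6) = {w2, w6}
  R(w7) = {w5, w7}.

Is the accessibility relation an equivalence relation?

Reflexive: yes — every world is R-related to itself.
Symmetric: yes — every pair in R has its reverse in R.
Transitive: yes — every two-step R-path is closed by a direct edge.
So R is an equivalence relation.

Yes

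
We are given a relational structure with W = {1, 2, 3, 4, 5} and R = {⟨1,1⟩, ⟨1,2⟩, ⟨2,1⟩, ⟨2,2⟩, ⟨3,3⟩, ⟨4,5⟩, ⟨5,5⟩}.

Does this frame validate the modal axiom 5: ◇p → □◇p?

The schema 5 characterises exactly the Euclidean frames.
Euclidean: yes — any two successors of a common world are R-related.

Yes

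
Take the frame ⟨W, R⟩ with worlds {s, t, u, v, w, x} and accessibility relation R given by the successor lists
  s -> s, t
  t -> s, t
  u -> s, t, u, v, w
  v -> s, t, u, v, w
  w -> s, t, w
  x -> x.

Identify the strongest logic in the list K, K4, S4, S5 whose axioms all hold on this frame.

S4

Transitive (axiom 4): yes — every two-step R-path is closed by a direct edge.
Reflexive (axiom T): yes — every world is R-related to itself.
Euclidean (axiom 5): no — u R s and u R v, but not s R v.
So F validates K, K4, S4; S5 would additionally require R to be Euclidean. The strongest is S4.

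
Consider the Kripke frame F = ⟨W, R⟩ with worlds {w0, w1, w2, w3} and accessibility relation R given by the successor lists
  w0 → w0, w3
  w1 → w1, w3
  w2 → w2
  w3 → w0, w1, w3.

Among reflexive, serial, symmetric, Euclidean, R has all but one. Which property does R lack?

Euclidean

Reflexive: yes — every world is R-related to itself.
Serial: yes — every world has a successor (e.g. w0 R w0).
Symmetric: yes — every pair in R has its reverse in R.
Euclidean: no — w3 R w0 and w3 R w1, but not w0 R w1.
Only Euclidean fails.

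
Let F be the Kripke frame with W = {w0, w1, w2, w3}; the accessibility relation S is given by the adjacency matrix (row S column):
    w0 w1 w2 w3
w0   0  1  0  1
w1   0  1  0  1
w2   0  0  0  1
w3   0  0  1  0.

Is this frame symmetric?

No

Symmetric: no — w0 S w1 but not w1 S w0.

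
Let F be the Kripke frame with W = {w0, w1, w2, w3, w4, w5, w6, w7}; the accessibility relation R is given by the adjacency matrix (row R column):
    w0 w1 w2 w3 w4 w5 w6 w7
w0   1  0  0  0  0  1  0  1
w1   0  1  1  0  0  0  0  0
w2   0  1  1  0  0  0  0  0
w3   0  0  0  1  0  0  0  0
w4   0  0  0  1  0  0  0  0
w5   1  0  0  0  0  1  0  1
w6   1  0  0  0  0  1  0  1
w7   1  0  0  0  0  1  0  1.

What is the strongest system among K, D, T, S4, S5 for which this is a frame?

Serial (axiom D): yes — every world has a successor (e.g. w0 R w0).
Reflexive (axiom T): no — w4 is not related to itself.
Transitive (axiom 4): yes — every two-step R-path is closed by a direct edge.
Euclidean (axiom 5): yes — any two successors of a common world are R-related.
So F validates K, D; T would additionally require R to be reflexive. The strongest is D.

D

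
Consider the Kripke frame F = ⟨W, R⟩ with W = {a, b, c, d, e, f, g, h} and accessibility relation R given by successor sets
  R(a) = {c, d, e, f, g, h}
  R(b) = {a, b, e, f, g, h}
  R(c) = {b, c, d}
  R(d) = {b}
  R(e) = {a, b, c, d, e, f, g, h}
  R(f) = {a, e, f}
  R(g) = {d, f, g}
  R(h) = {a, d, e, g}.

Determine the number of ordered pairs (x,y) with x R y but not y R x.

Enumerating: (a,c), (a,d), (a,g), (b,a), (b,f), (b,g), (b,h), (c,b), (c,d), (d,b), (e,c), (e,d), (e,g), (g,d), (g,f), (h,d), (h,g).

17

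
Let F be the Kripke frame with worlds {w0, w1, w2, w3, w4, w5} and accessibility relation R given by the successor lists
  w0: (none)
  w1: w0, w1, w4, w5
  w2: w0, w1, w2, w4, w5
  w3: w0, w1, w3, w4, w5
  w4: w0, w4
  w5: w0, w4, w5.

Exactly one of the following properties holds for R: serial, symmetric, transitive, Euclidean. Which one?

transitive

Serial: no — w0 has no R-successor.
Symmetric: no — w1 R w0 but not w0 R w1.
Transitive: yes — every two-step R-path is closed by a direct edge.
Euclidean: no — w1 R w0 and w1 R w4, but not w0 R w4.
Only transitive holds.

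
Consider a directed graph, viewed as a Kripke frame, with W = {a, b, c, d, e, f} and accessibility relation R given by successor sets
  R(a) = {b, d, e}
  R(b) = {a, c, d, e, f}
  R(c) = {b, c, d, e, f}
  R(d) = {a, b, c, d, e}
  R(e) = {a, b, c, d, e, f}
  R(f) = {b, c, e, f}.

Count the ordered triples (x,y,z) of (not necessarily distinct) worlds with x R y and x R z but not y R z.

24

Enumerating: (a,b,b), (b,a,a), (b,a,c), (b,a,f), (b,c,a), (b,d,f), (b,f,a), (b,f,d), (c,b,b), (c,d,f), (c,f,d), (d,a,a), … and 12 more.
Total: 24.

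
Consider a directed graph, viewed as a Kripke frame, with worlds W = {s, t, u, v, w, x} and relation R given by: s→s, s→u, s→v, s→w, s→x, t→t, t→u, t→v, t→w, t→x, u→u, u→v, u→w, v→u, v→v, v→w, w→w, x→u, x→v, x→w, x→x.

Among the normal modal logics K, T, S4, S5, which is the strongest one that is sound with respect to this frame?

S4

Reflexive (axiom T): yes — every world is R-related to itself.
Transitive (axiom 4): yes — every two-step R-path is closed by a direct edge.
Euclidean (axiom 5): no — s R u and s R x, but not u R x.
So F validates K, T, S4; S5 would additionally require R to be Euclidean. The strongest is S4.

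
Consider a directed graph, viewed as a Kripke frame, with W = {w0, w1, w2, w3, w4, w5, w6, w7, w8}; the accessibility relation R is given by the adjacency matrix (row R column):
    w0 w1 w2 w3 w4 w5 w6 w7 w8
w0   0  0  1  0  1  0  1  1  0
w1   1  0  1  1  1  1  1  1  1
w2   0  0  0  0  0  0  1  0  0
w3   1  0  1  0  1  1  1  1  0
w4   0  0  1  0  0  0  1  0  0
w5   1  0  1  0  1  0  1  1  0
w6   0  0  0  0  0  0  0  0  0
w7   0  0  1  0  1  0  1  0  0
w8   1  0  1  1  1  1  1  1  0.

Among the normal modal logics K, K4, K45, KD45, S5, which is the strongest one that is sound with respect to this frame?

K4

Transitive (axiom 4): yes — every two-step R-path is closed by a direct edge.
Euclidean (axiom 5): no — w0 R w2 and w0 R w4, but not w2 R w4.
Serial (axiom D): no — w6 has no R-successor.
Reflexive (axiom T): no — w0 is not related to itself.
So F validates K, K4; K45 would additionally require R to be Euclidean. The strongest is K4.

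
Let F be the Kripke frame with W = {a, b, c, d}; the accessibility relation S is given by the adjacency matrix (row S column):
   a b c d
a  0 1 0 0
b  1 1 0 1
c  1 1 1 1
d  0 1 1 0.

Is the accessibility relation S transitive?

No

Transitive: no — a S b and b S d, but not a S d.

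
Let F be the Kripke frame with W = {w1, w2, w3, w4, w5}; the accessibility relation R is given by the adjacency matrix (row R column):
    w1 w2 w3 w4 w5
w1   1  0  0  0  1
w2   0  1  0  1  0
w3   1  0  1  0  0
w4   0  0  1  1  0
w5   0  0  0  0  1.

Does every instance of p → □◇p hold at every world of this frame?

By correspondence theory, B is valid on a frame iff R is symmetric.
Symmetric: no — w1 R w5 but not w5 R w1.

No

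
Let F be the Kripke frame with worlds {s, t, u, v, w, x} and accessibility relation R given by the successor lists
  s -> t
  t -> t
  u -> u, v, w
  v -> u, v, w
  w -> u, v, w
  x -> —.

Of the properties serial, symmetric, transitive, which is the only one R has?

Serial: no — x has no R-successor.
Symmetric: no — s R t but not t R s.
Transitive: yes — every two-step R-path is closed by a direct edge.
Only transitive holds.

transitive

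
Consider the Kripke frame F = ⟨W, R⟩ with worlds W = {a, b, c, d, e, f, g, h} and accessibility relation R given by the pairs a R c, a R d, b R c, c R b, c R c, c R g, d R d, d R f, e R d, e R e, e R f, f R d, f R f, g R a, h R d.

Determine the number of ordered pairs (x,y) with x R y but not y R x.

7

Enumerating: (a,c), (a,d), (c,g), (e,d), (e,f), (g,a), (h,d).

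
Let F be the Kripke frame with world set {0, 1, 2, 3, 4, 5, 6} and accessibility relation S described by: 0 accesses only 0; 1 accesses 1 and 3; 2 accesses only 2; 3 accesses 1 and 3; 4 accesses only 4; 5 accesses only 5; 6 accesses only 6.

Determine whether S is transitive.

Transitive: yes — every two-step S-path is closed by a direct edge.

Yes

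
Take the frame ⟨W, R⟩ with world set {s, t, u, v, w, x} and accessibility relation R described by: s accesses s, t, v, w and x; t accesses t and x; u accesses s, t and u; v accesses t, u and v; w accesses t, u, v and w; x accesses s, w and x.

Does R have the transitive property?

No

Transitive: no — s R v and v R u, but not s R u.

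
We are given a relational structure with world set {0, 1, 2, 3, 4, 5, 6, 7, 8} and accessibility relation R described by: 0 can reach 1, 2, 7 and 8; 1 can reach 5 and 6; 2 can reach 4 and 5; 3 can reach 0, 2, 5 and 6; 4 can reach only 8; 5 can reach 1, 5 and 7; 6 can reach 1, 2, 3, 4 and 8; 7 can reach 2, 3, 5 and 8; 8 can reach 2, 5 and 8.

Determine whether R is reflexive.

No

Reflexive: no — 0 is not related to itself.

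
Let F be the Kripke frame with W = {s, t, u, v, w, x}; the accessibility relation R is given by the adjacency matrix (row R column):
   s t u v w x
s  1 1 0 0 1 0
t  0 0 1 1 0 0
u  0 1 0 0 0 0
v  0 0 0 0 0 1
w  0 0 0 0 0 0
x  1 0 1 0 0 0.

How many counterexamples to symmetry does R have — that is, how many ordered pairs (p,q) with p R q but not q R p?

6

Enumerating: (s,t), (s,w), (t,v), (v,x), (x,s), (x,u).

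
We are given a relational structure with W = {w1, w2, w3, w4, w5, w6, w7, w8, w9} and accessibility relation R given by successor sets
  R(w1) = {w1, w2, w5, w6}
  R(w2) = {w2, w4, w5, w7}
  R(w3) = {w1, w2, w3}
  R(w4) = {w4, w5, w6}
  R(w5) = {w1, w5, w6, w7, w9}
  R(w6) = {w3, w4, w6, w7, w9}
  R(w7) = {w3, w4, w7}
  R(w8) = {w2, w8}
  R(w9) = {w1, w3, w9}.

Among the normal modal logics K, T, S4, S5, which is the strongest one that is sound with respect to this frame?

T

Reflexive (axiom T): yes — every world is R-related to itself.
Transitive (axiom 4): no — w1 R w2 and w2 R w4, but not w1 R w4.
Euclidean (axiom 5): no — w1 R w2 and w1 R w6, but not w2 R w6.
So F validates K, T; S4 would additionally require R to be transitive. The strongest is T.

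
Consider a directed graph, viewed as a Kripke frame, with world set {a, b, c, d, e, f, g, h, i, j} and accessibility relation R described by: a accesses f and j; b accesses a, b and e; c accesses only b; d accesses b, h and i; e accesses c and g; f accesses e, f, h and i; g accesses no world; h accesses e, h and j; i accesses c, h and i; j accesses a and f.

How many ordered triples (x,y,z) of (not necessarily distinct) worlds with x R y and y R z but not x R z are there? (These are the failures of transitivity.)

Enumerating: (a,f,e), (a,f,h), (a,f,i), (a,j,a), (b,a,f), (b,a,j), (b,e,c), (b,e,g), (c,b,a), (c,b,e), (d,b,a), (d,b,e), … and 19 more.
Total: 31.

31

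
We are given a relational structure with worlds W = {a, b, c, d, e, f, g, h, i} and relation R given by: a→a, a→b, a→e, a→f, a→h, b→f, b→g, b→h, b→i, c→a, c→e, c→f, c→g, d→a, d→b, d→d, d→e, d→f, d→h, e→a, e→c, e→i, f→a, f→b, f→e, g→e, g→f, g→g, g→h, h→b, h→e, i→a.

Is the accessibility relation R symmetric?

Symmetric: no — a R b but not b R a.

No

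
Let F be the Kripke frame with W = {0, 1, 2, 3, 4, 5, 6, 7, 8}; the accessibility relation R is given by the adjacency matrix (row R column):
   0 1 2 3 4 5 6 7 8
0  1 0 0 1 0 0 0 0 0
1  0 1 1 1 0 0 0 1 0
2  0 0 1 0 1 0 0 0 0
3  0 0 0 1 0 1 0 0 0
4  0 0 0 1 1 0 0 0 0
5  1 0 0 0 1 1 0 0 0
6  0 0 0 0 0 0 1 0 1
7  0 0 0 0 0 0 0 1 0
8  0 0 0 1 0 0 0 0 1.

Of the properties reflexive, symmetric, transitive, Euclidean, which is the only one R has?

reflexive

Reflexive: yes — every world is R-related to itself.
Symmetric: no — 0 R 3 but not 3 R 0.
Transitive: no — 0 R 3 and 3 R 5, but not 0 R 5.
Euclidean: no — 1 R 2 and 1 R 3, but not 2 R 3.
Only reflexive holds.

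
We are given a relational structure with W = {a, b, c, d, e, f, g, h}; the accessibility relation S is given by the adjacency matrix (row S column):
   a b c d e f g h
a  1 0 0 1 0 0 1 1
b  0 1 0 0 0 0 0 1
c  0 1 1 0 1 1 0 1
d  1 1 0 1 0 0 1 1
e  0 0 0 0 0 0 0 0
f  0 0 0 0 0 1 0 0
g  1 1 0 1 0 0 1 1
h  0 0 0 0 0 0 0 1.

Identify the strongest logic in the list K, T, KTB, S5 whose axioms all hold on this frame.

K

Reflexive (axiom T): no — e is not related to itself.
Symmetric (axiom B): no — a S h but not h S a.
Euclidean (axiom 5): no — a S h and a S d, but not h S d.
So F validates K; T would additionally require S to be reflexive. The strongest is K.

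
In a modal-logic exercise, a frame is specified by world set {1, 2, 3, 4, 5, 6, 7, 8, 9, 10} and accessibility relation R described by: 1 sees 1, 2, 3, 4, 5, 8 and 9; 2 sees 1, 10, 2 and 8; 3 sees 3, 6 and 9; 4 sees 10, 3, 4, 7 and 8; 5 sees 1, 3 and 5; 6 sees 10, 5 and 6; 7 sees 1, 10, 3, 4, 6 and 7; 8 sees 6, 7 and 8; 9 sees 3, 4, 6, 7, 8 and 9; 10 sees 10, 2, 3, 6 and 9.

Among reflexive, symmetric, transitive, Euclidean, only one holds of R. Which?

reflexive

Reflexive: yes — every world is R-related to itself.
Symmetric: no — 1 R 3 but not 3 R 1.
Transitive: no — 1 R 2 and 2 R 10, but not 1 R 10.
Euclidean: no — 1 R 2 and 1 R 3, but not 2 R 3.
Only reflexive holds.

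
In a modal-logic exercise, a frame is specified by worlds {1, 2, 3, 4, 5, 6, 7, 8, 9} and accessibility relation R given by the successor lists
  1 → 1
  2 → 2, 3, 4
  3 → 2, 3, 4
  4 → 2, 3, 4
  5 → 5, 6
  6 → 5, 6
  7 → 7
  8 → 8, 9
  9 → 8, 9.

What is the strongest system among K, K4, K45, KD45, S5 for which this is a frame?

S5

Transitive (axiom 4): yes — every two-step R-path is closed by a direct edge.
Euclidean (axiom 5): yes — any two successors of a common world are R-related.
Serial (axiom D): yes — every world has a successor (e.g. 1 R 1).
Reflexive (axiom T): yes — every world is R-related to itself.
So F validates K, K4, K45, KD45, S5. The strongest is S5.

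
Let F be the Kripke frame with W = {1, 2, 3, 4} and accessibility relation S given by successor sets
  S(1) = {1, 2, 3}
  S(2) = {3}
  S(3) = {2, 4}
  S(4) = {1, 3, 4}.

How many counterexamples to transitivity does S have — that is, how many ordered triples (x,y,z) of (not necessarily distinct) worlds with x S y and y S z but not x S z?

8

Enumerating: (1,3,4), (2,3,2), (2,3,4), (3,2,3), (3,4,1), (3,4,3), (4,1,2), (4,3,2).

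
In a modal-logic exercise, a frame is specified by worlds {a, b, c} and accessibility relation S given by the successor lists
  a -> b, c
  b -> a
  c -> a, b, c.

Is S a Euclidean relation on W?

Euclidean: no — a S b and a S c, but not b S c.

No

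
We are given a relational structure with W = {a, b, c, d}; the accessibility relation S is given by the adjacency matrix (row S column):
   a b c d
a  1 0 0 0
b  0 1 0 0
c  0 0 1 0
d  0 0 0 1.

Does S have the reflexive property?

Yes

Reflexive: yes — every world is S-related to itself.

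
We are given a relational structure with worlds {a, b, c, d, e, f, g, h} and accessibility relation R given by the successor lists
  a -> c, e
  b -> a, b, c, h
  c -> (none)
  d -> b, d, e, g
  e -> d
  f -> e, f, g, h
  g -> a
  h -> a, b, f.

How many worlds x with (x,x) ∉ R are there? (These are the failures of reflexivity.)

5

Enumerating: a, c, e, g, h.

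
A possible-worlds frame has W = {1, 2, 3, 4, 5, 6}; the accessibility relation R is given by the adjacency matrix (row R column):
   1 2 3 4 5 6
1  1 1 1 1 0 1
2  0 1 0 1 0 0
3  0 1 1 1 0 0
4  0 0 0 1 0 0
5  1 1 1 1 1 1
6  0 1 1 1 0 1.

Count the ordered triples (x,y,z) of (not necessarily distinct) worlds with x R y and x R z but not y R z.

35

Enumerating: (1,2,1), (1,2,3), (1,2,6), (1,3,1), (1,3,6), (1,4,1), (1,4,2), (1,4,3), (1,4,6), (1,6,1), (2,4,2), (3,2,3), … and 23 more.
Total: 35.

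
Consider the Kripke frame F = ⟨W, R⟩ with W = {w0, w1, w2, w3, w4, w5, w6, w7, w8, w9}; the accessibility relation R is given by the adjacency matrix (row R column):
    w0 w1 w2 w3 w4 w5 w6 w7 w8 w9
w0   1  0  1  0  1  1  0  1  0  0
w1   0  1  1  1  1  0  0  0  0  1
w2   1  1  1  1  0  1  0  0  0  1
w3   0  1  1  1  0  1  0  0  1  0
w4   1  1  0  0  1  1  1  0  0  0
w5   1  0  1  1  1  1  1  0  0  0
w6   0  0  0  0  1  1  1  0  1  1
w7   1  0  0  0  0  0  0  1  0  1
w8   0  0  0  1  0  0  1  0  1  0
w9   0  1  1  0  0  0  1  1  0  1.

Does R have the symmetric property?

Yes

Symmetric: yes — every pair in R has its reverse in R.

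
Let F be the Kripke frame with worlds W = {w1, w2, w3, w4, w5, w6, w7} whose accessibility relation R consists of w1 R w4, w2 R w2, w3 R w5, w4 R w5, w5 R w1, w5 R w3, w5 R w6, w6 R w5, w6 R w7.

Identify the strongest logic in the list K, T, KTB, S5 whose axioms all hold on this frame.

K

Reflexive (axiom T): no — w1 is not related to itself.
Symmetric (axiom B): no — w1 R w4 but not w4 R w1.
Euclidean (axiom 5): no — w5 R w1 and w5 R w3, but not w1 R w3.
So F validates K; T would additionally require R to be reflexive. The strongest is K.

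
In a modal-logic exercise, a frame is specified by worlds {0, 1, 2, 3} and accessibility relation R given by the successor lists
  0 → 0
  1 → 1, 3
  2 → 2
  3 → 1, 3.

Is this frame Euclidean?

Yes

Euclidean: yes — any two successors of a common world are R-related.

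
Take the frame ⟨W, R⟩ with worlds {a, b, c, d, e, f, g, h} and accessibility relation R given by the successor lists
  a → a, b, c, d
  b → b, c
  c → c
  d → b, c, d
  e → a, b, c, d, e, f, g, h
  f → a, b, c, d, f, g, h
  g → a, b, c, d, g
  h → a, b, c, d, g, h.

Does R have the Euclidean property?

Euclidean: no — a R b and a R d, but not b R d.

No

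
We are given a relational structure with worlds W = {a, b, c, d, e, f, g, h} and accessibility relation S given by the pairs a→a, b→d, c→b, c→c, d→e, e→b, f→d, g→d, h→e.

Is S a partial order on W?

Reflexive: no — b is not related to itself.
Transitive: no — b S d and d S e, but not b S e.
Antisymmetric: yes — no distinct pair is related both ways.
So S is not a partial order.

No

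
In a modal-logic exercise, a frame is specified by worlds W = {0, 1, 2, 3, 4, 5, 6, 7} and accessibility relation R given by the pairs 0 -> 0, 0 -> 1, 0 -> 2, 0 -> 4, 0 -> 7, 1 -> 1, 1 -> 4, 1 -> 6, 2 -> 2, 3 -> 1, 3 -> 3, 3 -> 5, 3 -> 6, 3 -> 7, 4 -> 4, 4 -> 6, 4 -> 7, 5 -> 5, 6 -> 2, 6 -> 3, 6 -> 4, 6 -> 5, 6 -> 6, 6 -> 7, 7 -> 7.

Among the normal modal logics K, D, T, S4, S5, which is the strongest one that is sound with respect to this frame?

T

Serial (axiom D): yes — every world has a successor (e.g. 0 R 0).
Reflexive (axiom T): yes — every world is R-related to itself.
Transitive (axiom 4): no — 0 R 1 and 1 R 6, but not 0 R 6.
Euclidean (axiom 5): no — 0 R 1 and 0 R 2, but not 1 R 2.
So F validates K, D, T; S4 would additionally require R to be transitive. The strongest is T.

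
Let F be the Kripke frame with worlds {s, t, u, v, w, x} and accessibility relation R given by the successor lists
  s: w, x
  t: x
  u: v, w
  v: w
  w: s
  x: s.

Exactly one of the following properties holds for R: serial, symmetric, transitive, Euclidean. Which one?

Serial: yes — every world has a successor (e.g. s R w).
Symmetric: no — t R x but not x R t.
Transitive: no — t R x and x R s, but not t R s.
Euclidean: no — s R w and s R x, but not w R x.
Only serial holds.

serial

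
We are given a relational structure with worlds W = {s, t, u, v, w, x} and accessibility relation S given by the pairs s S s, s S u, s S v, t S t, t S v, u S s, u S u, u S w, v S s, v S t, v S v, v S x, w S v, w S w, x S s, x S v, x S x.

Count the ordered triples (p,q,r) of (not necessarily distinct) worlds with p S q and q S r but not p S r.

13

Enumerating: (s,u,w), (s,v,t), (s,v,x), (t,v,s), (t,v,x), (u,s,v), (u,w,v), (v,s,u), (w,v,s), (w,v,t), (w,v,x), (x,s,u), (x,v,t).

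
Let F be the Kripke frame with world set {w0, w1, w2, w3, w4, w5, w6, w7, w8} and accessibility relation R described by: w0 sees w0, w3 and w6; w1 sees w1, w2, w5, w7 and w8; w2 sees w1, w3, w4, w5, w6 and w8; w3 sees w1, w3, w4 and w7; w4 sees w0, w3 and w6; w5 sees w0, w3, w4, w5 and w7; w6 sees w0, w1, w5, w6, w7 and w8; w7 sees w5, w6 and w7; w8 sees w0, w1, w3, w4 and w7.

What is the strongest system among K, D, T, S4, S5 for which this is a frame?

D

Serial (axiom D): yes — every world has a successor (e.g. w0 R w0).
Reflexive (axiom T): no — w2 is not related to itself.
Transitive (axiom 4): no — w0 R w3 and w3 R w1, but not w0 R w1.
Euclidean (axiom 5): no — w0 R w3 and w0 R w6, but not w3 R w6.
So F validates K, D; T would additionally require R to be reflexive. The strongest is D.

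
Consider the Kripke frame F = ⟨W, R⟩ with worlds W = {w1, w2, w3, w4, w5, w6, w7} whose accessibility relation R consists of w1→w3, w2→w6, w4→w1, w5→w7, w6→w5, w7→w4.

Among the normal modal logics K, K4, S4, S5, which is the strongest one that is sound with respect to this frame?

K

Transitive (axiom 4): no — w2 R w6 and w6 R w5, but not w2 R w5.
Reflexive (axiom T): no — w1 is not related to itself.
Euclidean (axiom 5): no — w1 R w3 and w1 R w3, but not w3 R w3.
So F validates K; K4 would additionally require R to be transitive. The strongest is K.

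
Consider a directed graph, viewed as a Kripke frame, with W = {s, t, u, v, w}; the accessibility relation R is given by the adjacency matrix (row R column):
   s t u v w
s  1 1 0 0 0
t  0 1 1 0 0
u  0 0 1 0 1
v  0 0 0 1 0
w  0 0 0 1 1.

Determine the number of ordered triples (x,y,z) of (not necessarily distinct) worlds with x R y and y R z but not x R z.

3

Enumerating: (s,t,u), (t,u,w), (u,w,v).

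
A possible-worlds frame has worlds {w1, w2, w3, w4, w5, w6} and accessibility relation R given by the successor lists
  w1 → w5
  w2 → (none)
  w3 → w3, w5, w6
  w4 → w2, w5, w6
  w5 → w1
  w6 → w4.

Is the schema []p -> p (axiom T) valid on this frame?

Axiom T corresponds to the accessibility relation being reflexive.
Reflexive: no — w1 is not related to itself.

No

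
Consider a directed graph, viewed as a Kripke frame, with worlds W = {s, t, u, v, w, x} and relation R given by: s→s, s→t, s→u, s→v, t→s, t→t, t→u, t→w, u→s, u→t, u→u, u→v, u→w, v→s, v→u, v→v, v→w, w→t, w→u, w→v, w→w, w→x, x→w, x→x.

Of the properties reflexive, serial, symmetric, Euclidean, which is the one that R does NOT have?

Euclidean

Reflexive: yes — every world is R-related to itself.
Serial: yes — every world has a successor (e.g. s R s).
Symmetric: yes — every pair in R has its reverse in R.
Euclidean: no — s R t and s R v, but not t R v.
Only Euclidean fails.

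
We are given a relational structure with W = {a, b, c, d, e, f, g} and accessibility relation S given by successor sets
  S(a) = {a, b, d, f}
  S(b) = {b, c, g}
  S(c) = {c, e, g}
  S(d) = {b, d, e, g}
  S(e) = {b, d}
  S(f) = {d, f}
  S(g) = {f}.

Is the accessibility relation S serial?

Serial: yes — every world has a successor (e.g. a S a).

Yes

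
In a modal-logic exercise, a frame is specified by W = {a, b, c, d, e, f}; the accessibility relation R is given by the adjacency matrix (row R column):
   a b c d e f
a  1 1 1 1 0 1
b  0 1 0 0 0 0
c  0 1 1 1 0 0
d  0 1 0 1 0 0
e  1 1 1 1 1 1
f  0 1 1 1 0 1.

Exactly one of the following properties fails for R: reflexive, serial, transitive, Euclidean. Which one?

Euclidean

Reflexive: yes — every world is R-related to itself.
Serial: yes — every world has a successor (e.g. a R a).
Transitive: yes — every two-step R-path is closed by a direct edge.
Euclidean: no — a R b and a R c, but not b R c.
Only Euclidean fails.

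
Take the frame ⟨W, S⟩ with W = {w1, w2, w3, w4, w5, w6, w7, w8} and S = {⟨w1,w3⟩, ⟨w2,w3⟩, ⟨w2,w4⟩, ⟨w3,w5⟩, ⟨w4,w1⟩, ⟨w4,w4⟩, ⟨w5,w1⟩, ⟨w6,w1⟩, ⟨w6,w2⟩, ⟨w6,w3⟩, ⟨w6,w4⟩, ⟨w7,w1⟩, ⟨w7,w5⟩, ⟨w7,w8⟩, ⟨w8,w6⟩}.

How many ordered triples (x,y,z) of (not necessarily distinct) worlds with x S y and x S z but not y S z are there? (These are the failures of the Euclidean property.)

28

Enumerating: (w1,w3,w3), (w2,w3,w3), (w2,w3,w4), (w2,w4,w3), (w3,w5,w5), (w4,w1,w1), (w4,w1,w4), (w5,w1,w1), (w6,w1,w1), (w6,w1,w2), (w6,w1,w4), (w6,w2,w1), … and 16 more.
Total: 28.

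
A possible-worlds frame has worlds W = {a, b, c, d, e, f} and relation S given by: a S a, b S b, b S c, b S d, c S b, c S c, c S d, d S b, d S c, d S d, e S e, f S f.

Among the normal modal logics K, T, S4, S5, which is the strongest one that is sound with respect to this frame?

Reflexive (axiom T): yes — every world is S-related to itself.
Transitive (axiom 4): yes — every two-step S-path is closed by a direct edge.
Euclidean (axiom 5): yes — any two successors of a common world are S-related.
So F validates K, T, S4, S5. The strongest is S5.

S5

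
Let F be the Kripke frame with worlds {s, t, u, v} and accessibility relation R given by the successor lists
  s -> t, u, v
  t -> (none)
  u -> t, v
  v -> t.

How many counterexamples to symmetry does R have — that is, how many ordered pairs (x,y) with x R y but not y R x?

Enumerating: (s,t), (s,u), (s,v), (u,t), (u,v), (v,t).

6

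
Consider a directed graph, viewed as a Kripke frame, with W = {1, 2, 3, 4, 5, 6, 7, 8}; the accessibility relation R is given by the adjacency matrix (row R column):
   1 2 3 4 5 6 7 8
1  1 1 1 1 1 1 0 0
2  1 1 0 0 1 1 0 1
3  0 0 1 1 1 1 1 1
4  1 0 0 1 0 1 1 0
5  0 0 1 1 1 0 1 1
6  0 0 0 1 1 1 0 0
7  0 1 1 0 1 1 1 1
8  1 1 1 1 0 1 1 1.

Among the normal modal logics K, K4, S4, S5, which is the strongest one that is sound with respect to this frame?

K

Transitive (axiom 4): no — 1 R 2 and 2 R 8, but not 1 R 8.
Reflexive (axiom T): yes — every world is R-related to itself.
Euclidean (axiom 5): no — 1 R 2 and 1 R 3, but not 2 R 3.
So F validates K; K4 would additionally require R to be transitive. The strongest is K.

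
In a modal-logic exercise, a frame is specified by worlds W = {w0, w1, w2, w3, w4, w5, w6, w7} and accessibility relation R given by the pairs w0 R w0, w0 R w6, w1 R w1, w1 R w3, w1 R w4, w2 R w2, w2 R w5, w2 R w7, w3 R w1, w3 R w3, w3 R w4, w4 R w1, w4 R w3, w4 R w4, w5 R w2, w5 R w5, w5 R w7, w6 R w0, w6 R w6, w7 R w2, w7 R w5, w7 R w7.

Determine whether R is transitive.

Transitive: yes — every two-step R-path is closed by a direct edge.

Yes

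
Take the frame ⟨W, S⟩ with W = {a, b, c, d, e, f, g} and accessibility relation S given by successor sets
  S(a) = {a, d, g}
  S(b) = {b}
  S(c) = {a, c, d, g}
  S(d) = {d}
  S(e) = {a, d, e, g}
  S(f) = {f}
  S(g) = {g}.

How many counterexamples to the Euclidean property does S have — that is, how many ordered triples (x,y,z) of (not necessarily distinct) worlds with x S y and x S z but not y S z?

Enumerating: (a,d,a), (a,d,g), (a,g,a), (a,g,d), (c,a,c), (c,d,a), (c,d,c), (c,d,g), (c,g,a), (c,g,c), (c,g,d), (e,a,e), (e,d,a), (e,d,e), (e,d,g), (e,g,a), (e,g,d), (e,g,e).

18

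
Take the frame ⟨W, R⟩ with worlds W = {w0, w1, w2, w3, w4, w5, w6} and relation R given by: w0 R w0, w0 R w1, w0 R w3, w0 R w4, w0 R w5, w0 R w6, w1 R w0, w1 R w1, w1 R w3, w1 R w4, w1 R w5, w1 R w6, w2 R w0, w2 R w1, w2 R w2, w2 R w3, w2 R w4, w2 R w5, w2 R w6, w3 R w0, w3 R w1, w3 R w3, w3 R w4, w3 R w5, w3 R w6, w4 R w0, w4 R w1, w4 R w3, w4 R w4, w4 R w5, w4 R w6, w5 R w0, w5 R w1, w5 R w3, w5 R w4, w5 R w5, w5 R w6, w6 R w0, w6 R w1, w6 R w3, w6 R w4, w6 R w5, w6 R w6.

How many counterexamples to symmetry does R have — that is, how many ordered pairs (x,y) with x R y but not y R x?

6

Enumerating: (w2,w0), (w2,w1), (w2,w3), (w2,w4), (w2,w5), (w2,w6).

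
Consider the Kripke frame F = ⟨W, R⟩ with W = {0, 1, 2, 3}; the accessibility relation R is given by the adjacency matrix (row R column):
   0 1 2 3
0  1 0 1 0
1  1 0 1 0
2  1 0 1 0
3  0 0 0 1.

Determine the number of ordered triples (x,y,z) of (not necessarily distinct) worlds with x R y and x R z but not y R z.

0

R is Euclidean; there are no such tuples.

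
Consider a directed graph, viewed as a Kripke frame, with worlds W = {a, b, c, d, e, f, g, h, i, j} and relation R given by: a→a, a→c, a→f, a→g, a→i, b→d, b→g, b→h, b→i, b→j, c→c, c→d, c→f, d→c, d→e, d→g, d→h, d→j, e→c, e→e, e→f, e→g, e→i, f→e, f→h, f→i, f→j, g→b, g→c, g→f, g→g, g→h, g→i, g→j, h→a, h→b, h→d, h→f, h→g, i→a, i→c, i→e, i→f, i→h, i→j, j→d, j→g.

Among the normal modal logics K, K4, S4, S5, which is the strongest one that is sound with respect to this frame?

Transitive (axiom 4): no — a R c and c R d, but not a R d.
Reflexive (axiom T): no — b is not related to itself.
Euclidean (axiom 5): no — a R c and a R g, but not c R g.
So F validates K; K4 would additionally require R to be transitive. The strongest is K.

K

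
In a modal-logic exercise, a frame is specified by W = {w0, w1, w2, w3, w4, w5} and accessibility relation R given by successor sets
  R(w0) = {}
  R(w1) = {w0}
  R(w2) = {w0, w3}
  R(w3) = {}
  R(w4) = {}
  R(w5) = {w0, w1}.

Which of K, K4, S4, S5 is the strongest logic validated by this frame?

K4

Transitive (axiom 4): yes — every two-step R-path is closed by a direct edge.
Reflexive (axiom T): no — w0 is not related to itself.
Euclidean (axiom 5): no — w2 R w0 and w2 R w3, but not w0 R w3.
So F validates K, K4; S4 would additionally require R to be reflexive. The strongest is K4.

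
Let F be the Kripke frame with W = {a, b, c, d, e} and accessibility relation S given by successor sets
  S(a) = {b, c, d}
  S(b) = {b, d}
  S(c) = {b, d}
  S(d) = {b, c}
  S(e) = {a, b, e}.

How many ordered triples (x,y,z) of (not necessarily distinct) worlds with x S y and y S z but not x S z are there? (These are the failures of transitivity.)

7

Enumerating: (b,d,c), (c,d,c), (d,b,d), (d,c,d), (e,a,c), (e,a,d), (e,b,d).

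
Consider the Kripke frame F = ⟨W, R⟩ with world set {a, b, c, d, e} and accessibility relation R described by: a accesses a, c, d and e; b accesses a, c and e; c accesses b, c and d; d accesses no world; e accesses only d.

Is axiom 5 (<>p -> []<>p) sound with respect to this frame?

No

Axiom 5 corresponds to the accessibility relation being Euclidean.
Euclidean: no — a R c and a R e, but not c R e.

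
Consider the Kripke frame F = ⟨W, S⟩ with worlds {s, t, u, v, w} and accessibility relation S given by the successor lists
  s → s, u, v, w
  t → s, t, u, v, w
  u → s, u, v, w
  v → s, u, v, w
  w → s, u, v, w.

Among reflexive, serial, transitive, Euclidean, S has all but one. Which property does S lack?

Euclidean

Reflexive: yes — every world is S-related to itself.
Serial: yes — every world has a successor (e.g. s S s).
Transitive: yes — every two-step S-path is closed by a direct edge.
Euclidean: no — t S s and t S t, but not s S t.
Only Euclidean fails.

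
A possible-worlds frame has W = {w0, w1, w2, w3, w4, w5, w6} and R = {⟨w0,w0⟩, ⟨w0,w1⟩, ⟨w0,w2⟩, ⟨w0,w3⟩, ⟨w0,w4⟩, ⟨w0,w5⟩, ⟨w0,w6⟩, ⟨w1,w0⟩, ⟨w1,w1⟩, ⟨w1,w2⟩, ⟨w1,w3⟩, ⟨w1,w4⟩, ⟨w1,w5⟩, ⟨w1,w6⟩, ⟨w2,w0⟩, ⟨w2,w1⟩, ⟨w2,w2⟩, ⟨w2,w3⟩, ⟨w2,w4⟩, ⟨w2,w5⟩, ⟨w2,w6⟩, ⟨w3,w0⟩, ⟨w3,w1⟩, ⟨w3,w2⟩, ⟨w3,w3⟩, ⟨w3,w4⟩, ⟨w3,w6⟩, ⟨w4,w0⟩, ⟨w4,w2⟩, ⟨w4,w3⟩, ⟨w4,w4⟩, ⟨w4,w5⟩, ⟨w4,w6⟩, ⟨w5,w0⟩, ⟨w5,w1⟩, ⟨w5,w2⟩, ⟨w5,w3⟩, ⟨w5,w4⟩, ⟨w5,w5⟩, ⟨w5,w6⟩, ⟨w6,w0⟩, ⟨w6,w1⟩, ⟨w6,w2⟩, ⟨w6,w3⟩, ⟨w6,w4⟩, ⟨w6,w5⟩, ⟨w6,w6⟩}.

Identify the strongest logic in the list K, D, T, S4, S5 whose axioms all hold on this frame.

T

Serial (axiom D): yes — every world has a successor (e.g. w0 R w0).
Reflexive (axiom T): yes — every world is R-related to itself.
Transitive (axiom 4): no — w3 R w0 and w0 R w5, but not w3 R w5.
Euclidean (axiom 5): no — w0 R w3 and w0 R w5, but not w3 R w5.
So F validates K, D, T; S4 would additionally require R to be transitive. The strongest is T.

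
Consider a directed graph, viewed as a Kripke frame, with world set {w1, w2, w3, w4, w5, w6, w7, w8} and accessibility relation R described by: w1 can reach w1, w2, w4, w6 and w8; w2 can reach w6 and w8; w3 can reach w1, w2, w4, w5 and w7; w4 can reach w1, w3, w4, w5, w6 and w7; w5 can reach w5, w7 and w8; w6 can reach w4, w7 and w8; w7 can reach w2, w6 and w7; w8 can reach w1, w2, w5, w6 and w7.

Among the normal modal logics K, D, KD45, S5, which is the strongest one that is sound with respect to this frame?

D

Serial (axiom D): yes — every world has a successor (e.g. w1 R w1).
Euclidean (axiom 5): no — w1 R w2 and w1 R w4, but not w2 R w4.
Transitive (axiom 4): no — w1 R w4 and w4 R w3, but not w1 R w3.
Reflexive (axiom T): no — w2 is not related to itself.
So F validates K, D; KD45 would additionally require R to be Euclidean and transitive. The strongest is D.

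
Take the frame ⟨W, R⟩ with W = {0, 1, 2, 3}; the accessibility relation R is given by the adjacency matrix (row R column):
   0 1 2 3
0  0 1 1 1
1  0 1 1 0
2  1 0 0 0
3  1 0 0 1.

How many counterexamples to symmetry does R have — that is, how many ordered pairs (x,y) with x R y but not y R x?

2

Enumerating: (0,1), (1,2).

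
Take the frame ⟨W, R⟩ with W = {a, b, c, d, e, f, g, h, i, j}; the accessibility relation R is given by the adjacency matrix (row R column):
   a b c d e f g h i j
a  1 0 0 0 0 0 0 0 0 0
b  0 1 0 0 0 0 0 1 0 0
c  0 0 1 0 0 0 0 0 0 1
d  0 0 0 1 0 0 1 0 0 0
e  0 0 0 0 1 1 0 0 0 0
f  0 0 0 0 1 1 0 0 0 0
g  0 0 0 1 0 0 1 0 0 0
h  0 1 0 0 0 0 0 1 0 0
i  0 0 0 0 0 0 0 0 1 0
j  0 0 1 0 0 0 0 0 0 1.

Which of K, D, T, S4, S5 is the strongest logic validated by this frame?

S5

Serial (axiom D): yes — every world has a successor (e.g. a R a).
Reflexive (axiom T): yes — every world is R-related to itself.
Transitive (axiom 4): yes — every two-step R-path is closed by a direct edge.
Euclidean (axiom 5): yes — any two successors of a common world are R-related.
So F validates K, D, T, S4, S5. The strongest is S5.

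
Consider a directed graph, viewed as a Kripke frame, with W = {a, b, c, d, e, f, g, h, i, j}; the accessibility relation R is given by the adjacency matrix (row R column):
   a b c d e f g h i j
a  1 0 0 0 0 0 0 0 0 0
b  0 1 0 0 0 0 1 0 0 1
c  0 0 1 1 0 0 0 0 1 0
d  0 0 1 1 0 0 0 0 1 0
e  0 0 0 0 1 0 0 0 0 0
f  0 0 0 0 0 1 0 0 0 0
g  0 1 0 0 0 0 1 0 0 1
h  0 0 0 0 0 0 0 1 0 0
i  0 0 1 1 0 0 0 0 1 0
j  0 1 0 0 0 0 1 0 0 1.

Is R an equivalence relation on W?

Yes

Reflexive: yes — every world is R-related to itself.
Symmetric: yes — every pair in R has its reverse in R.
Transitive: yes — every two-step R-path is closed by a direct edge.
So R is an equivalence relation.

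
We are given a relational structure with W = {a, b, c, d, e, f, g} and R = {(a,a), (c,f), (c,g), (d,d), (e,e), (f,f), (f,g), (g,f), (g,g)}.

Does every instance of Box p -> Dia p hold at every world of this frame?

The schema D characterises exactly the serial frames.
Serial: no — b has no R-successor.

No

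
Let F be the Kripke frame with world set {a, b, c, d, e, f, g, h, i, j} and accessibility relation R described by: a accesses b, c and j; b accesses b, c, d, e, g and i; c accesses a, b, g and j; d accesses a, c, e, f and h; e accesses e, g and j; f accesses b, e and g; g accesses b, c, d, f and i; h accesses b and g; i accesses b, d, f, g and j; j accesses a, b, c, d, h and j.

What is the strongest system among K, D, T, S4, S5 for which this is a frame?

Serial (axiom D): yes — every world has a successor (e.g. a R b).
Reflexive (axiom T): no — a is not related to itself.
Transitive (axiom 4): no — a R b and b R d, but not a R d.
Euclidean (axiom 5): no — a R b and a R j, but not b R j.
So F validates K, D; T would additionally require R to be reflexive. The strongest is D.

D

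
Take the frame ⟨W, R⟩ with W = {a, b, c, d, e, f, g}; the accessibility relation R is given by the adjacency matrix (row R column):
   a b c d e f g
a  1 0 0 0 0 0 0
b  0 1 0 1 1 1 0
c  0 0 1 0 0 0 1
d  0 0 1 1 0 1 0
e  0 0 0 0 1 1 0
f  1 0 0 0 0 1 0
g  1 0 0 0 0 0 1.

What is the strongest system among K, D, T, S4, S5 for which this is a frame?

Serial (axiom D): yes — every world has a successor (e.g. a R a).
Reflexive (axiom T): yes — every world is R-related to itself.
Transitive (axiom 4): no — b R d and d R c, but not b R c.
Euclidean (axiom 5): no — b R d and b R e, but not d R e.
So F validates K, D, T; S4 would additionally require R to be transitive. The strongest is T.

T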